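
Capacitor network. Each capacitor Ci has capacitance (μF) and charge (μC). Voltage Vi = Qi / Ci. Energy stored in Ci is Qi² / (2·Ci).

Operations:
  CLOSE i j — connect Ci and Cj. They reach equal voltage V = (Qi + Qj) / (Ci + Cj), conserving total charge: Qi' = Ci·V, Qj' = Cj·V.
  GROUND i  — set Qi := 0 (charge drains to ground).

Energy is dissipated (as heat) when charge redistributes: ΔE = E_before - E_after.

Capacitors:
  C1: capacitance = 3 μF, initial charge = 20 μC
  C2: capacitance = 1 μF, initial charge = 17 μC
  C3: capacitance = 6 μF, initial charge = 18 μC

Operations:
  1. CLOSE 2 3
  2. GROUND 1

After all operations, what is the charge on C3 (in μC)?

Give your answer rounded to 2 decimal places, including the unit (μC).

Answer: 30.00 μC

Derivation:
Initial: C1(3μF, Q=20μC, V=6.67V), C2(1μF, Q=17μC, V=17.00V), C3(6μF, Q=18μC, V=3.00V)
Op 1: CLOSE 2-3: Q_total=35.00, C_total=7.00, V=5.00; Q2=5.00, Q3=30.00; dissipated=84.000
Op 2: GROUND 1: Q1=0; energy lost=66.667
Final charges: Q1=0.00, Q2=5.00, Q3=30.00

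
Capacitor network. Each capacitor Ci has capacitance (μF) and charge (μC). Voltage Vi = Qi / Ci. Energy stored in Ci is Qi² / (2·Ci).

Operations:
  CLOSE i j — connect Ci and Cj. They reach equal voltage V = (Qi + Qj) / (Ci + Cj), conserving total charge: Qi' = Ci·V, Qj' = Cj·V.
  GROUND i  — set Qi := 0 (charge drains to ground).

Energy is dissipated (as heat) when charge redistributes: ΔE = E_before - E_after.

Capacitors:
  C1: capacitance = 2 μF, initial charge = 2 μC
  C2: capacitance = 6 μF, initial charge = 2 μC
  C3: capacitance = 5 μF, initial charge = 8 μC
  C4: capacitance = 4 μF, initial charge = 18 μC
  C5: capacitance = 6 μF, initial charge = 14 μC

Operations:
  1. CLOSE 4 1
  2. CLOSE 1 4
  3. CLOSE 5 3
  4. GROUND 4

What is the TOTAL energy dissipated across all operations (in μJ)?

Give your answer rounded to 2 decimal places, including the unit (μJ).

Initial: C1(2μF, Q=2μC, V=1.00V), C2(6μF, Q=2μC, V=0.33V), C3(5μF, Q=8μC, V=1.60V), C4(4μF, Q=18μC, V=4.50V), C5(6μF, Q=14μC, V=2.33V)
Op 1: CLOSE 4-1: Q_total=20.00, C_total=6.00, V=3.33; Q4=13.33, Q1=6.67; dissipated=8.167
Op 2: CLOSE 1-4: Q_total=20.00, C_total=6.00, V=3.33; Q1=6.67, Q4=13.33; dissipated=0.000
Op 3: CLOSE 5-3: Q_total=22.00, C_total=11.00, V=2.00; Q5=12.00, Q3=10.00; dissipated=0.733
Op 4: GROUND 4: Q4=0; energy lost=22.222
Total dissipated: 31.122 μJ

Answer: 31.12 μJ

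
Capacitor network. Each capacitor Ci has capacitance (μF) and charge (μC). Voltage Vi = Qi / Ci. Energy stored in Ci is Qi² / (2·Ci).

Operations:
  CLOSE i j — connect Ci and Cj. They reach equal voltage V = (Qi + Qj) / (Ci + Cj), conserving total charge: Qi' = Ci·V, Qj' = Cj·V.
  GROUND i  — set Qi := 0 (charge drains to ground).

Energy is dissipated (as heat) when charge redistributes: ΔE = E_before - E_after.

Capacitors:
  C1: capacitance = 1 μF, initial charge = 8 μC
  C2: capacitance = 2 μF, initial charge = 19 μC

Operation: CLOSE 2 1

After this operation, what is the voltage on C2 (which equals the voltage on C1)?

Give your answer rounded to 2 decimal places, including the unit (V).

Initial: C1(1μF, Q=8μC, V=8.00V), C2(2μF, Q=19μC, V=9.50V)
Op 1: CLOSE 2-1: Q_total=27.00, C_total=3.00, V=9.00; Q2=18.00, Q1=9.00; dissipated=0.750

Answer: 9.00 V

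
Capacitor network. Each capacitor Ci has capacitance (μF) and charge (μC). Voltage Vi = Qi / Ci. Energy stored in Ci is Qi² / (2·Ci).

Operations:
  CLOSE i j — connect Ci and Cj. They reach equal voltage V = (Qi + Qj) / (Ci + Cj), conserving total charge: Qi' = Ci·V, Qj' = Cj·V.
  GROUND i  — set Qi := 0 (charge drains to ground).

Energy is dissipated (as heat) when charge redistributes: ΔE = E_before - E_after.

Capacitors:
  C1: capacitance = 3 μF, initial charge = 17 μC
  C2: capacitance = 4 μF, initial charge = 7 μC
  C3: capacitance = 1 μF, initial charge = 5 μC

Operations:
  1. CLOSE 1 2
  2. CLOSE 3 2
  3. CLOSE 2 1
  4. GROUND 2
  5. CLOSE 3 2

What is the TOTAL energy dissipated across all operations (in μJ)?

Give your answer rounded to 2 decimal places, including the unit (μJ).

Answer: 45.86 μJ

Derivation:
Initial: C1(3μF, Q=17μC, V=5.67V), C2(4μF, Q=7μC, V=1.75V), C3(1μF, Q=5μC, V=5.00V)
Op 1: CLOSE 1-2: Q_total=24.00, C_total=7.00, V=3.43; Q1=10.29, Q2=13.71; dissipated=13.149
Op 2: CLOSE 3-2: Q_total=18.71, C_total=5.00, V=3.74; Q3=3.74, Q2=14.97; dissipated=0.988
Op 3: CLOSE 2-1: Q_total=25.26, C_total=7.00, V=3.61; Q2=14.43, Q1=10.82; dissipated=0.085
Op 4: GROUND 2: Q2=0; energy lost=26.038
Op 5: CLOSE 3-2: Q_total=3.74, C_total=5.00, V=0.75; Q3=0.75, Q2=2.99; dissipated=5.604
Total dissipated: 45.863 μJ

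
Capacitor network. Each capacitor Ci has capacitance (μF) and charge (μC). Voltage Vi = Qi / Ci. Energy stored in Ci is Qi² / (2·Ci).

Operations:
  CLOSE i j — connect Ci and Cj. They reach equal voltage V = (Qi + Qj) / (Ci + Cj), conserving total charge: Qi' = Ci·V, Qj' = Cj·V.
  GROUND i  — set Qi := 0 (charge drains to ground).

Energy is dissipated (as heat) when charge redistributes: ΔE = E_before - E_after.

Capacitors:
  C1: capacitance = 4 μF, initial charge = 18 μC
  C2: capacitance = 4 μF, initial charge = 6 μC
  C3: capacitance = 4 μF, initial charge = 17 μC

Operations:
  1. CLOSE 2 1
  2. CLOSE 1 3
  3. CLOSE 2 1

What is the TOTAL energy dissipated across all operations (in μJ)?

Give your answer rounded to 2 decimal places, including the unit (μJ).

Initial: C1(4μF, Q=18μC, V=4.50V), C2(4μF, Q=6μC, V=1.50V), C3(4μF, Q=17μC, V=4.25V)
Op 1: CLOSE 2-1: Q_total=24.00, C_total=8.00, V=3.00; Q2=12.00, Q1=12.00; dissipated=9.000
Op 2: CLOSE 1-3: Q_total=29.00, C_total=8.00, V=3.62; Q1=14.50, Q3=14.50; dissipated=1.562
Op 3: CLOSE 2-1: Q_total=26.50, C_total=8.00, V=3.31; Q2=13.25, Q1=13.25; dissipated=0.391
Total dissipated: 10.953 μJ

Answer: 10.95 μJ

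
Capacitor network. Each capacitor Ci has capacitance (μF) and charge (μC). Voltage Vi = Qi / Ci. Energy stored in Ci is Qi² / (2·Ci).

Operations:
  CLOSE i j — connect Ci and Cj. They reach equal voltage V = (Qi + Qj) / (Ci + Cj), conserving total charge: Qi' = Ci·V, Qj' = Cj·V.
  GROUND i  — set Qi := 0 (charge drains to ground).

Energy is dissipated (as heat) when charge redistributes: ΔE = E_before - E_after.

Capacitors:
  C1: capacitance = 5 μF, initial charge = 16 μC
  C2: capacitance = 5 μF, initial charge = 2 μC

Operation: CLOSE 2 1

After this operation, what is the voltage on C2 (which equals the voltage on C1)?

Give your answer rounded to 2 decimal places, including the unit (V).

Initial: C1(5μF, Q=16μC, V=3.20V), C2(5μF, Q=2μC, V=0.40V)
Op 1: CLOSE 2-1: Q_total=18.00, C_total=10.00, V=1.80; Q2=9.00, Q1=9.00; dissipated=9.800

Answer: 1.80 V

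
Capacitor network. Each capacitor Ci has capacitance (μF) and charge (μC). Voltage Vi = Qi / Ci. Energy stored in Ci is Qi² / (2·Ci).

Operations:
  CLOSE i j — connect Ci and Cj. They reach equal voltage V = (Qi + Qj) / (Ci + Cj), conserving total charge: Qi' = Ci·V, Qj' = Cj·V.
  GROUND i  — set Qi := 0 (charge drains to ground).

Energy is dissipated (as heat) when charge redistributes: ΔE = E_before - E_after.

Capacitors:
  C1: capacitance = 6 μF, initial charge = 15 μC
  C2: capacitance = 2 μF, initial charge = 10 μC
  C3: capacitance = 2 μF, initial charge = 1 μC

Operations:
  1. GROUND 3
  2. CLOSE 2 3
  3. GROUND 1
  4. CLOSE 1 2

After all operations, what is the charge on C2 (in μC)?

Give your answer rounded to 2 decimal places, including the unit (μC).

Initial: C1(6μF, Q=15μC, V=2.50V), C2(2μF, Q=10μC, V=5.00V), C3(2μF, Q=1μC, V=0.50V)
Op 1: GROUND 3: Q3=0; energy lost=0.250
Op 2: CLOSE 2-3: Q_total=10.00, C_total=4.00, V=2.50; Q2=5.00, Q3=5.00; dissipated=12.500
Op 3: GROUND 1: Q1=0; energy lost=18.750
Op 4: CLOSE 1-2: Q_total=5.00, C_total=8.00, V=0.62; Q1=3.75, Q2=1.25; dissipated=4.688
Final charges: Q1=3.75, Q2=1.25, Q3=5.00

Answer: 1.25 μC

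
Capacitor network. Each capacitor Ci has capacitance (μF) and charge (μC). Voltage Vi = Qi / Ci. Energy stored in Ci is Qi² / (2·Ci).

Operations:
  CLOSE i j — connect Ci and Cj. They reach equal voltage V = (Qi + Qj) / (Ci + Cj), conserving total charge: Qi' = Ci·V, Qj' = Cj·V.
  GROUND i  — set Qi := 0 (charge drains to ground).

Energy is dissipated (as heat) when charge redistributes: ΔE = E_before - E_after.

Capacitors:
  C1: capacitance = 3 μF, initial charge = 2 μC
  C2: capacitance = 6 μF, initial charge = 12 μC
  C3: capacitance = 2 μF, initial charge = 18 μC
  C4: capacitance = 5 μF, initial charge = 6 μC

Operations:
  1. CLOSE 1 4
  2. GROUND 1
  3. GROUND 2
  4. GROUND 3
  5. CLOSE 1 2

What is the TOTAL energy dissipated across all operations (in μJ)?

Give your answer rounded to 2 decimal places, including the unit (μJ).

Initial: C1(3μF, Q=2μC, V=0.67V), C2(6μF, Q=12μC, V=2.00V), C3(2μF, Q=18μC, V=9.00V), C4(5μF, Q=6μC, V=1.20V)
Op 1: CLOSE 1-4: Q_total=8.00, C_total=8.00, V=1.00; Q1=3.00, Q4=5.00; dissipated=0.267
Op 2: GROUND 1: Q1=0; energy lost=1.500
Op 3: GROUND 2: Q2=0; energy lost=12.000
Op 4: GROUND 3: Q3=0; energy lost=81.000
Op 5: CLOSE 1-2: Q_total=0.00, C_total=9.00, V=0.00; Q1=0.00, Q2=0.00; dissipated=0.000
Total dissipated: 94.767 μJ

Answer: 94.77 μJ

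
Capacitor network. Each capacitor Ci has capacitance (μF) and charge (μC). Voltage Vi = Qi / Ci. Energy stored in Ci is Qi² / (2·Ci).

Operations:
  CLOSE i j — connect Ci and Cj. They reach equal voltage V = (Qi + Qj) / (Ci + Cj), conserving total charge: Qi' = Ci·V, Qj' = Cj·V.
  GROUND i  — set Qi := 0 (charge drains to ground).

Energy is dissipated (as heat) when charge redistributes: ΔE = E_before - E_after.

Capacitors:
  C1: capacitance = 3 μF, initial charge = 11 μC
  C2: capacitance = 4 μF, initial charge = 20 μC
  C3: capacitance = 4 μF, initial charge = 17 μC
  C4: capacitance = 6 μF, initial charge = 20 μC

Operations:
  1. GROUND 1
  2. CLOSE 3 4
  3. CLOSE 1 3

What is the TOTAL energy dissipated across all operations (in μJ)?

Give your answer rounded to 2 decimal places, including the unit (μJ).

Initial: C1(3μF, Q=11μC, V=3.67V), C2(4μF, Q=20μC, V=5.00V), C3(4μF, Q=17μC, V=4.25V), C4(6μF, Q=20μC, V=3.33V)
Op 1: GROUND 1: Q1=0; energy lost=20.167
Op 2: CLOSE 3-4: Q_total=37.00, C_total=10.00, V=3.70; Q3=14.80, Q4=22.20; dissipated=1.008
Op 3: CLOSE 1-3: Q_total=14.80, C_total=7.00, V=2.11; Q1=6.34, Q3=8.46; dissipated=11.734
Total dissipated: 32.909 μJ

Answer: 32.91 μJ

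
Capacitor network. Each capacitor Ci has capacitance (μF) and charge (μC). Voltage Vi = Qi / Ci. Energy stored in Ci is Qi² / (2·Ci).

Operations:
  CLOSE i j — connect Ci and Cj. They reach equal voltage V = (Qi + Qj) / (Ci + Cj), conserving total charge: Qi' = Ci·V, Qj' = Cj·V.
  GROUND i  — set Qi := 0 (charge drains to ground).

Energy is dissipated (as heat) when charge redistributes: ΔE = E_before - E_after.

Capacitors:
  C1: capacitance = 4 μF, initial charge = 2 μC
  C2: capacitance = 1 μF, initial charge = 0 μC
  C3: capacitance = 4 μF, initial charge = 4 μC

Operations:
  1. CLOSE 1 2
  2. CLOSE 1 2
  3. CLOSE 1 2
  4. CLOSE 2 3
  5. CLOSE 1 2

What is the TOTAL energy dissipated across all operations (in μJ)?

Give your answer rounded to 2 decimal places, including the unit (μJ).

Answer: 0.34 μJ

Derivation:
Initial: C1(4μF, Q=2μC, V=0.50V), C2(1μF, Q=0μC, V=0.00V), C3(4μF, Q=4μC, V=1.00V)
Op 1: CLOSE 1-2: Q_total=2.00, C_total=5.00, V=0.40; Q1=1.60, Q2=0.40; dissipated=0.100
Op 2: CLOSE 1-2: Q_total=2.00, C_total=5.00, V=0.40; Q1=1.60, Q2=0.40; dissipated=0.000
Op 3: CLOSE 1-2: Q_total=2.00, C_total=5.00, V=0.40; Q1=1.60, Q2=0.40; dissipated=0.000
Op 4: CLOSE 2-3: Q_total=4.40, C_total=5.00, V=0.88; Q2=0.88, Q3=3.52; dissipated=0.144
Op 5: CLOSE 1-2: Q_total=2.48, C_total=5.00, V=0.50; Q1=1.98, Q2=0.50; dissipated=0.092
Total dissipated: 0.336 μJ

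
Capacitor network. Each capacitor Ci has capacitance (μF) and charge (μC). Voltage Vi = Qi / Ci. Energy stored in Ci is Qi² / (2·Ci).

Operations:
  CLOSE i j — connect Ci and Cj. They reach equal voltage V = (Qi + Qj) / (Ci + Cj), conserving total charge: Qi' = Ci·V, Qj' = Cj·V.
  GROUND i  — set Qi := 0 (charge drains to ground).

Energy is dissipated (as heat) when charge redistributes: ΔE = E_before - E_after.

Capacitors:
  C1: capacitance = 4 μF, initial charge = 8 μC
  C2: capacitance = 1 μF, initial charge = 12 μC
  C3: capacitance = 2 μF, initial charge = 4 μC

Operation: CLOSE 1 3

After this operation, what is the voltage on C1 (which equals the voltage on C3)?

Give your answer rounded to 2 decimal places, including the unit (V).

Initial: C1(4μF, Q=8μC, V=2.00V), C2(1μF, Q=12μC, V=12.00V), C3(2μF, Q=4μC, V=2.00V)
Op 1: CLOSE 1-3: Q_total=12.00, C_total=6.00, V=2.00; Q1=8.00, Q3=4.00; dissipated=0.000

Answer: 2.00 V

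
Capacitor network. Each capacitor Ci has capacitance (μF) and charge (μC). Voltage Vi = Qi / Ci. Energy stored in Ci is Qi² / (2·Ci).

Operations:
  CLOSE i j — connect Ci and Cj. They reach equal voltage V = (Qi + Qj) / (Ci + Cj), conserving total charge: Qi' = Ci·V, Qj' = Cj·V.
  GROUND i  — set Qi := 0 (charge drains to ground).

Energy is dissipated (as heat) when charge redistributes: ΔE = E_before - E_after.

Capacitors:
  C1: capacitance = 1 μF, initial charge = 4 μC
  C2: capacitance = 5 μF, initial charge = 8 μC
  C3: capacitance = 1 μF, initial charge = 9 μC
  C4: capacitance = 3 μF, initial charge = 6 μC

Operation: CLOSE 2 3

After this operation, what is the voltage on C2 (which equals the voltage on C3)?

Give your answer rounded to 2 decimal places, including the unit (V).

Initial: C1(1μF, Q=4μC, V=4.00V), C2(5μF, Q=8μC, V=1.60V), C3(1μF, Q=9μC, V=9.00V), C4(3μF, Q=6μC, V=2.00V)
Op 1: CLOSE 2-3: Q_total=17.00, C_total=6.00, V=2.83; Q2=14.17, Q3=2.83; dissipated=22.817

Answer: 2.83 V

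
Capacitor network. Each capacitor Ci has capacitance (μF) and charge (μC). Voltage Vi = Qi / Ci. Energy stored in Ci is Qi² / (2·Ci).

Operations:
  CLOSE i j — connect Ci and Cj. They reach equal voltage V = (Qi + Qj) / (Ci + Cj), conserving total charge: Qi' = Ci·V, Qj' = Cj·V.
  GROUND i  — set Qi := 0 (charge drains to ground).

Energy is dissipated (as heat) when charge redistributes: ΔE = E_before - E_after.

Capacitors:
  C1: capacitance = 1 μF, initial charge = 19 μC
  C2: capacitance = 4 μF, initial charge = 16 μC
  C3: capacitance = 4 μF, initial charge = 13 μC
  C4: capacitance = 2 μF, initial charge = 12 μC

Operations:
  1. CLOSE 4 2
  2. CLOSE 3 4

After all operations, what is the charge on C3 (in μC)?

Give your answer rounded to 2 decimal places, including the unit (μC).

Answer: 14.89 μC

Derivation:
Initial: C1(1μF, Q=19μC, V=19.00V), C2(4μF, Q=16μC, V=4.00V), C3(4μF, Q=13μC, V=3.25V), C4(2μF, Q=12μC, V=6.00V)
Op 1: CLOSE 4-2: Q_total=28.00, C_total=6.00, V=4.67; Q4=9.33, Q2=18.67; dissipated=2.667
Op 2: CLOSE 3-4: Q_total=22.33, C_total=6.00, V=3.72; Q3=14.89, Q4=7.44; dissipated=1.338
Final charges: Q1=19.00, Q2=18.67, Q3=14.89, Q4=7.44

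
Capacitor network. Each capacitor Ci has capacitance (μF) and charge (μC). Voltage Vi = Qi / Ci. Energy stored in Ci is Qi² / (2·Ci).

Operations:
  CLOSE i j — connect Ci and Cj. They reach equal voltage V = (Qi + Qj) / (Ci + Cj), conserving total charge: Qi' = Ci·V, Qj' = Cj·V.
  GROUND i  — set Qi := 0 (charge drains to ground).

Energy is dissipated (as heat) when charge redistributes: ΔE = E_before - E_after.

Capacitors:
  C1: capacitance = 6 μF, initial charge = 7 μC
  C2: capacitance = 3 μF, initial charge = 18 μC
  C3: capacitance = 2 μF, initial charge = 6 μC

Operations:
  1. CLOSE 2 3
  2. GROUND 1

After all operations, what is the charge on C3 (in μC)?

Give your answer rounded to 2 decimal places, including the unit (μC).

Answer: 9.60 μC

Derivation:
Initial: C1(6μF, Q=7μC, V=1.17V), C2(3μF, Q=18μC, V=6.00V), C3(2μF, Q=6μC, V=3.00V)
Op 1: CLOSE 2-3: Q_total=24.00, C_total=5.00, V=4.80; Q2=14.40, Q3=9.60; dissipated=5.400
Op 2: GROUND 1: Q1=0; energy lost=4.083
Final charges: Q1=0.00, Q2=14.40, Q3=9.60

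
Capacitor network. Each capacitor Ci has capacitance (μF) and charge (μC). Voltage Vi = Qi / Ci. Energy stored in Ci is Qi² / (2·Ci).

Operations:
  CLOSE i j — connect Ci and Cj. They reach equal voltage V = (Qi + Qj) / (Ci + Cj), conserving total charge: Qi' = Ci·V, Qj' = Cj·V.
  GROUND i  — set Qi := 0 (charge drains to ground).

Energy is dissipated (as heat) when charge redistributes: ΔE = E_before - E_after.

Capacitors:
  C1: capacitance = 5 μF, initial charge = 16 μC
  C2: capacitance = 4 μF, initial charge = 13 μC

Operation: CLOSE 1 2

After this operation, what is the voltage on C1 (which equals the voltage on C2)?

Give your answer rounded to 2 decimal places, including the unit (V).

Answer: 3.22 V

Derivation:
Initial: C1(5μF, Q=16μC, V=3.20V), C2(4μF, Q=13μC, V=3.25V)
Op 1: CLOSE 1-2: Q_total=29.00, C_total=9.00, V=3.22; Q1=16.11, Q2=12.89; dissipated=0.003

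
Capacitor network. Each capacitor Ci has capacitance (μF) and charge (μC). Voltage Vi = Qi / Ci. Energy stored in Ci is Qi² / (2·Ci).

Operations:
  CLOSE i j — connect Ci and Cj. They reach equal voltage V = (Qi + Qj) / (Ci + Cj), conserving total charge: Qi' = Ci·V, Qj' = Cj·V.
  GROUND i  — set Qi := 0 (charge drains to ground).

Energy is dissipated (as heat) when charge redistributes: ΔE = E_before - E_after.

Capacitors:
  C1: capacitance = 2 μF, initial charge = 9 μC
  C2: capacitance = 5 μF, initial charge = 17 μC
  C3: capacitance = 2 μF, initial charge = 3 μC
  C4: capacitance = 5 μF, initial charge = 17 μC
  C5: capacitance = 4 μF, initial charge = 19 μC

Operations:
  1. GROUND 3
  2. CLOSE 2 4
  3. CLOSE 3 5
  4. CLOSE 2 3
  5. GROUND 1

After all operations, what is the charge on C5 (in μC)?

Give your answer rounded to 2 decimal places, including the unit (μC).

Answer: 12.67 μC

Derivation:
Initial: C1(2μF, Q=9μC, V=4.50V), C2(5μF, Q=17μC, V=3.40V), C3(2μF, Q=3μC, V=1.50V), C4(5μF, Q=17μC, V=3.40V), C5(4μF, Q=19μC, V=4.75V)
Op 1: GROUND 3: Q3=0; energy lost=2.250
Op 2: CLOSE 2-4: Q_total=34.00, C_total=10.00, V=3.40; Q2=17.00, Q4=17.00; dissipated=0.000
Op 3: CLOSE 3-5: Q_total=19.00, C_total=6.00, V=3.17; Q3=6.33, Q5=12.67; dissipated=15.042
Op 4: CLOSE 2-3: Q_total=23.33, C_total=7.00, V=3.33; Q2=16.67, Q3=6.67; dissipated=0.039
Op 5: GROUND 1: Q1=0; energy lost=20.250
Final charges: Q1=0.00, Q2=16.67, Q3=6.67, Q4=17.00, Q5=12.67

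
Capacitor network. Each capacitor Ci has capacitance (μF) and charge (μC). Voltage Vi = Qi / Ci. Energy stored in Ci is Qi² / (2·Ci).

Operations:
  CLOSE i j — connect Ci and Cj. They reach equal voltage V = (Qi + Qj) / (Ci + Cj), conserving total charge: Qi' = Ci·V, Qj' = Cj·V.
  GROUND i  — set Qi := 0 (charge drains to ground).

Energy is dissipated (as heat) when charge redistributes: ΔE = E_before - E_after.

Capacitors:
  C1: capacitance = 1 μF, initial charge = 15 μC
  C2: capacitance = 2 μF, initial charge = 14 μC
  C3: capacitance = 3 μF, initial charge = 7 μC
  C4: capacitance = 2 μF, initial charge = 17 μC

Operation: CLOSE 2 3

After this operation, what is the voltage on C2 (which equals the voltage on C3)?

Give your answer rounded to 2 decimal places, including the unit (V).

Answer: 4.20 V

Derivation:
Initial: C1(1μF, Q=15μC, V=15.00V), C2(2μF, Q=14μC, V=7.00V), C3(3μF, Q=7μC, V=2.33V), C4(2μF, Q=17μC, V=8.50V)
Op 1: CLOSE 2-3: Q_total=21.00, C_total=5.00, V=4.20; Q2=8.40, Q3=12.60; dissipated=13.067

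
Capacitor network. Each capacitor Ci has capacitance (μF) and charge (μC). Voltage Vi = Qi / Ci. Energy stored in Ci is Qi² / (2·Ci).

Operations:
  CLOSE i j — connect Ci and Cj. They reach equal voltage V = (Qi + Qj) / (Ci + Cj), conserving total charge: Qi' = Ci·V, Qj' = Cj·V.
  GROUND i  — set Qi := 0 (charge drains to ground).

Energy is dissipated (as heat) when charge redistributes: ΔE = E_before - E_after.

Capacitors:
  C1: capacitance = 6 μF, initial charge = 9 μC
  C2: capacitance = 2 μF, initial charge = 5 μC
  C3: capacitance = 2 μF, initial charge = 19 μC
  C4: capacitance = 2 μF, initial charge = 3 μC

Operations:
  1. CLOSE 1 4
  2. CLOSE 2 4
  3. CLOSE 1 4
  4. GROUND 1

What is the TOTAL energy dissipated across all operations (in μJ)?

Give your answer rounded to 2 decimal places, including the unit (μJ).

Initial: C1(6μF, Q=9μC, V=1.50V), C2(2μF, Q=5μC, V=2.50V), C3(2μF, Q=19μC, V=9.50V), C4(2μF, Q=3μC, V=1.50V)
Op 1: CLOSE 1-4: Q_total=12.00, C_total=8.00, V=1.50; Q1=9.00, Q4=3.00; dissipated=0.000
Op 2: CLOSE 2-4: Q_total=8.00, C_total=4.00, V=2.00; Q2=4.00, Q4=4.00; dissipated=0.500
Op 3: CLOSE 1-4: Q_total=13.00, C_total=8.00, V=1.62; Q1=9.75, Q4=3.25; dissipated=0.188
Op 4: GROUND 1: Q1=0; energy lost=7.922
Total dissipated: 8.609 μJ

Answer: 8.61 μJ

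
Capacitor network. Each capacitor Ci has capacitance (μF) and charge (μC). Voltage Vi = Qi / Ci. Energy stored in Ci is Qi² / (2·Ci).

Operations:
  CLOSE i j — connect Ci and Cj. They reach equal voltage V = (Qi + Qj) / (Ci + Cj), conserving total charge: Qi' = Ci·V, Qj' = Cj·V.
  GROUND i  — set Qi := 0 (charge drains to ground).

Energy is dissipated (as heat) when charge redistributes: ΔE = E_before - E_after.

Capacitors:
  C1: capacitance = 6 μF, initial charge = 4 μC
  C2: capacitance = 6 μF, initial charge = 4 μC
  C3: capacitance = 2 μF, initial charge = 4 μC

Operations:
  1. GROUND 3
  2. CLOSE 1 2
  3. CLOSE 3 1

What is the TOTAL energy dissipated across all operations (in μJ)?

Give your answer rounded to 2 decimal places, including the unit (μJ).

Answer: 4.33 μJ

Derivation:
Initial: C1(6μF, Q=4μC, V=0.67V), C2(6μF, Q=4μC, V=0.67V), C3(2μF, Q=4μC, V=2.00V)
Op 1: GROUND 3: Q3=0; energy lost=4.000
Op 2: CLOSE 1-2: Q_total=8.00, C_total=12.00, V=0.67; Q1=4.00, Q2=4.00; dissipated=0.000
Op 3: CLOSE 3-1: Q_total=4.00, C_total=8.00, V=0.50; Q3=1.00, Q1=3.00; dissipated=0.333
Total dissipated: 4.333 μJ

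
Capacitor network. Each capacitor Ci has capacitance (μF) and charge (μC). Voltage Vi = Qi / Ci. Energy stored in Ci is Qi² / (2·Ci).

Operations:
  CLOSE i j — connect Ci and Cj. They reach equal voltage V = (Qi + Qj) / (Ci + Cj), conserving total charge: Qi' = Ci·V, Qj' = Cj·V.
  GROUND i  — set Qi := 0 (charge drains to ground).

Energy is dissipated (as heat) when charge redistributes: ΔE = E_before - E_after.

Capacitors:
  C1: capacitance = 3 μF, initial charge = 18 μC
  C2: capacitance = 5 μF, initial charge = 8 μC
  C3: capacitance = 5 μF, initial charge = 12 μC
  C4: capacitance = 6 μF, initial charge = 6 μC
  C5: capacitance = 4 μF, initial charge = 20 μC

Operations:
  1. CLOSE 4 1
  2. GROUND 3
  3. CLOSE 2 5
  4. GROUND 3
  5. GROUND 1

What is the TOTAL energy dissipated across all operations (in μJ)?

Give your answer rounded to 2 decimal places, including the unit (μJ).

Initial: C1(3μF, Q=18μC, V=6.00V), C2(5μF, Q=8μC, V=1.60V), C3(5μF, Q=12μC, V=2.40V), C4(6μF, Q=6μC, V=1.00V), C5(4μF, Q=20μC, V=5.00V)
Op 1: CLOSE 4-1: Q_total=24.00, C_total=9.00, V=2.67; Q4=16.00, Q1=8.00; dissipated=25.000
Op 2: GROUND 3: Q3=0; energy lost=14.400
Op 3: CLOSE 2-5: Q_total=28.00, C_total=9.00, V=3.11; Q2=15.56, Q5=12.44; dissipated=12.844
Op 4: GROUND 3: Q3=0; energy lost=0.000
Op 5: GROUND 1: Q1=0; energy lost=10.667
Total dissipated: 62.911 μJ

Answer: 62.91 μJ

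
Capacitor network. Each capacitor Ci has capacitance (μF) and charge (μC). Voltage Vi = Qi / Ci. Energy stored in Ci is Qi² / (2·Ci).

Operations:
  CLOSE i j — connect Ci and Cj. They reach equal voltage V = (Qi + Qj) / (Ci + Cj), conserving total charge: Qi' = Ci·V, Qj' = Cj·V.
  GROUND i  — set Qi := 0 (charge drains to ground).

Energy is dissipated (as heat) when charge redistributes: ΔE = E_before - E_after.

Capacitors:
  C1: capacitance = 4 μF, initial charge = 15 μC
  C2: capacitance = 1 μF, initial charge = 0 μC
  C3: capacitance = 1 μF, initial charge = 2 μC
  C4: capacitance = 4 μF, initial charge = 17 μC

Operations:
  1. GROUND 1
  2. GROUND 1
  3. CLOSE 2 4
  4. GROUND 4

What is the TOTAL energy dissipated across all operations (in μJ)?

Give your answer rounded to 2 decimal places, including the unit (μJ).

Initial: C1(4μF, Q=15μC, V=3.75V), C2(1μF, Q=0μC, V=0.00V), C3(1μF, Q=2μC, V=2.00V), C4(4μF, Q=17μC, V=4.25V)
Op 1: GROUND 1: Q1=0; energy lost=28.125
Op 2: GROUND 1: Q1=0; energy lost=0.000
Op 3: CLOSE 2-4: Q_total=17.00, C_total=5.00, V=3.40; Q2=3.40, Q4=13.60; dissipated=7.225
Op 4: GROUND 4: Q4=0; energy lost=23.120
Total dissipated: 58.470 μJ

Answer: 58.47 μJ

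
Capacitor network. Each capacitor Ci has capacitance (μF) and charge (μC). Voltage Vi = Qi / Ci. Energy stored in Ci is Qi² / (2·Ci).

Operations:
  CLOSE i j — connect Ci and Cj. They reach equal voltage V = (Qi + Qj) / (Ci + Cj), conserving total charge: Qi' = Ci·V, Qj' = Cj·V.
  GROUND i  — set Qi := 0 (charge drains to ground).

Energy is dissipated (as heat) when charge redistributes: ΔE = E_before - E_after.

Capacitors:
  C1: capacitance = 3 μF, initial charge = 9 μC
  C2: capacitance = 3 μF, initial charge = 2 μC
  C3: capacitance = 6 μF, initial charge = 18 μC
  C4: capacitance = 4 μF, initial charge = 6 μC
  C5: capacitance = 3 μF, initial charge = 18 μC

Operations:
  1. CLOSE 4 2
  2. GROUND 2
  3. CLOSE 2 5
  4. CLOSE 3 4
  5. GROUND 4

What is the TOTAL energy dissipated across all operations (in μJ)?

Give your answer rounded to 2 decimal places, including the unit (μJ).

Answer: 43.88 μJ

Derivation:
Initial: C1(3μF, Q=9μC, V=3.00V), C2(3μF, Q=2μC, V=0.67V), C3(6μF, Q=18μC, V=3.00V), C4(4μF, Q=6μC, V=1.50V), C5(3μF, Q=18μC, V=6.00V)
Op 1: CLOSE 4-2: Q_total=8.00, C_total=7.00, V=1.14; Q4=4.57, Q2=3.43; dissipated=0.595
Op 2: GROUND 2: Q2=0; energy lost=1.959
Op 3: CLOSE 2-5: Q_total=18.00, C_total=6.00, V=3.00; Q2=9.00, Q5=9.00; dissipated=27.000
Op 4: CLOSE 3-4: Q_total=22.57, C_total=10.00, V=2.26; Q3=13.54, Q4=9.03; dissipated=4.139
Op 5: GROUND 4: Q4=0; energy lost=10.189
Total dissipated: 43.883 μJ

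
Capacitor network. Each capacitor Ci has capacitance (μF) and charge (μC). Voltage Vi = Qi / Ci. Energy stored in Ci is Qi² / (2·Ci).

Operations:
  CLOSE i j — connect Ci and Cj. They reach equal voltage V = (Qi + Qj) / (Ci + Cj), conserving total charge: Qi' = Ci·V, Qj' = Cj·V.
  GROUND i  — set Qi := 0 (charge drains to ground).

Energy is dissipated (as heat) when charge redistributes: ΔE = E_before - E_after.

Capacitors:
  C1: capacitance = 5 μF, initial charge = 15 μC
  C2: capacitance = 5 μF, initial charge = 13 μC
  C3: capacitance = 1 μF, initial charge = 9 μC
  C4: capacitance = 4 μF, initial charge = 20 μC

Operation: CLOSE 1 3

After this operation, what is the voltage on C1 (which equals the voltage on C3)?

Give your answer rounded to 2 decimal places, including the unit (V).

Answer: 4.00 V

Derivation:
Initial: C1(5μF, Q=15μC, V=3.00V), C2(5μF, Q=13μC, V=2.60V), C3(1μF, Q=9μC, V=9.00V), C4(4μF, Q=20μC, V=5.00V)
Op 1: CLOSE 1-3: Q_total=24.00, C_total=6.00, V=4.00; Q1=20.00, Q3=4.00; dissipated=15.000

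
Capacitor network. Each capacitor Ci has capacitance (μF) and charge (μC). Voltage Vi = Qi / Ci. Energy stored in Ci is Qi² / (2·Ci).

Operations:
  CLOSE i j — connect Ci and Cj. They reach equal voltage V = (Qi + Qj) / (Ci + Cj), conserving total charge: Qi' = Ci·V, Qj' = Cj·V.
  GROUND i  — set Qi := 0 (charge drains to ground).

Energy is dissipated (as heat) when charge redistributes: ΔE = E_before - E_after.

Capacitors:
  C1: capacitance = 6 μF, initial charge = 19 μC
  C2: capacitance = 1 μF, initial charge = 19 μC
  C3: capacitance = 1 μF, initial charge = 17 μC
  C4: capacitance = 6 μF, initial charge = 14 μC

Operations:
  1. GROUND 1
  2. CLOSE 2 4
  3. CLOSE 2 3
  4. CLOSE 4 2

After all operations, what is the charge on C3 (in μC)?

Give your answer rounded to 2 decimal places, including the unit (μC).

Answer: 10.86 μC

Derivation:
Initial: C1(6μF, Q=19μC, V=3.17V), C2(1μF, Q=19μC, V=19.00V), C3(1μF, Q=17μC, V=17.00V), C4(6μF, Q=14μC, V=2.33V)
Op 1: GROUND 1: Q1=0; energy lost=30.083
Op 2: CLOSE 2-4: Q_total=33.00, C_total=7.00, V=4.71; Q2=4.71, Q4=28.29; dissipated=119.048
Op 3: CLOSE 2-3: Q_total=21.71, C_total=2.00, V=10.86; Q2=10.86, Q3=10.86; dissipated=37.735
Op 4: CLOSE 4-2: Q_total=39.14, C_total=7.00, V=5.59; Q4=33.55, Q2=5.59; dissipated=16.172
Final charges: Q1=0.00, Q2=5.59, Q3=10.86, Q4=33.55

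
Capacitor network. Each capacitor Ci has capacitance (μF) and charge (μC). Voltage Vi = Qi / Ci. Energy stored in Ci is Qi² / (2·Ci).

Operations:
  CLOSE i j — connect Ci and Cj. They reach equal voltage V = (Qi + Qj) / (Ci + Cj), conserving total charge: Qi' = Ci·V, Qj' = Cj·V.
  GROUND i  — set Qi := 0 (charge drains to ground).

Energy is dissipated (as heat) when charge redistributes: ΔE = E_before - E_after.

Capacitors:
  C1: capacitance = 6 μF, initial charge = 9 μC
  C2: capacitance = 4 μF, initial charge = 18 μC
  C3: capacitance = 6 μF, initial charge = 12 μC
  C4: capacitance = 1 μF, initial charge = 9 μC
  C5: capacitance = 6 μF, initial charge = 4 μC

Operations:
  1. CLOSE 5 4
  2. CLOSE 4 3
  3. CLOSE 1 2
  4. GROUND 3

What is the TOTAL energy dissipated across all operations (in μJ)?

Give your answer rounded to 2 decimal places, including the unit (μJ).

Answer: 52.33 μJ

Derivation:
Initial: C1(6μF, Q=9μC, V=1.50V), C2(4μF, Q=18μC, V=4.50V), C3(6μF, Q=12μC, V=2.00V), C4(1μF, Q=9μC, V=9.00V), C5(6μF, Q=4μC, V=0.67V)
Op 1: CLOSE 5-4: Q_total=13.00, C_total=7.00, V=1.86; Q5=11.14, Q4=1.86; dissipated=29.762
Op 2: CLOSE 4-3: Q_total=13.86, C_total=7.00, V=1.98; Q4=1.98, Q3=11.88; dissipated=0.009
Op 3: CLOSE 1-2: Q_total=27.00, C_total=10.00, V=2.70; Q1=16.20, Q2=10.80; dissipated=10.800
Op 4: GROUND 3: Q3=0; energy lost=11.756
Total dissipated: 52.327 μJ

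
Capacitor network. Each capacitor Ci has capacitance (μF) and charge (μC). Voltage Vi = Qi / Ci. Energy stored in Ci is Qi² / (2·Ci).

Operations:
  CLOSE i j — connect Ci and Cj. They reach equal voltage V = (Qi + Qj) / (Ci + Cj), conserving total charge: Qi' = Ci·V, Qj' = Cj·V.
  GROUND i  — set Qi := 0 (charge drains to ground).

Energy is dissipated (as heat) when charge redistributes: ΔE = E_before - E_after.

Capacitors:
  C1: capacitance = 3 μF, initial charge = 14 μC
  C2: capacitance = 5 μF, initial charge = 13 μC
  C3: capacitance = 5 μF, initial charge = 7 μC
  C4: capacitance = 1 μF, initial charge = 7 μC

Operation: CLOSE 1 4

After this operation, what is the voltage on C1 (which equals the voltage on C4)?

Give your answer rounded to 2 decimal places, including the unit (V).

Answer: 5.25 V

Derivation:
Initial: C1(3μF, Q=14μC, V=4.67V), C2(5μF, Q=13μC, V=2.60V), C3(5μF, Q=7μC, V=1.40V), C4(1μF, Q=7μC, V=7.00V)
Op 1: CLOSE 1-4: Q_total=21.00, C_total=4.00, V=5.25; Q1=15.75, Q4=5.25; dissipated=2.042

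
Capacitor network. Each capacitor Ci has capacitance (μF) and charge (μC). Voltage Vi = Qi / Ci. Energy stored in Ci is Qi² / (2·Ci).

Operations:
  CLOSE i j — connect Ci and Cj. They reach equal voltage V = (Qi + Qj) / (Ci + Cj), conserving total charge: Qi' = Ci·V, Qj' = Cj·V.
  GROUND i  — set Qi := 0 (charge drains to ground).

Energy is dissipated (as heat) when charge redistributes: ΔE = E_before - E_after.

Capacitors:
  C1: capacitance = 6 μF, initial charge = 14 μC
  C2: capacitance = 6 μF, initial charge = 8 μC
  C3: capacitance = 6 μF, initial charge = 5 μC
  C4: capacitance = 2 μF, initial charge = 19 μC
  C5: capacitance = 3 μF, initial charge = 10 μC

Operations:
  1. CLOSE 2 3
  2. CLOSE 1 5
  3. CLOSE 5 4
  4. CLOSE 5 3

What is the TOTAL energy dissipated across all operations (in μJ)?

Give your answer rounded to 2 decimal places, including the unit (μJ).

Answer: 48.03 μJ

Derivation:
Initial: C1(6μF, Q=14μC, V=2.33V), C2(6μF, Q=8μC, V=1.33V), C3(6μF, Q=5μC, V=0.83V), C4(2μF, Q=19μC, V=9.50V), C5(3μF, Q=10μC, V=3.33V)
Op 1: CLOSE 2-3: Q_total=13.00, C_total=12.00, V=1.08; Q2=6.50, Q3=6.50; dissipated=0.375
Op 2: CLOSE 1-5: Q_total=24.00, C_total=9.00, V=2.67; Q1=16.00, Q5=8.00; dissipated=1.000
Op 3: CLOSE 5-4: Q_total=27.00, C_total=5.00, V=5.40; Q5=16.20, Q4=10.80; dissipated=28.017
Op 4: CLOSE 5-3: Q_total=22.70, C_total=9.00, V=2.52; Q5=7.57, Q3=15.13; dissipated=18.634
Total dissipated: 48.025 μJ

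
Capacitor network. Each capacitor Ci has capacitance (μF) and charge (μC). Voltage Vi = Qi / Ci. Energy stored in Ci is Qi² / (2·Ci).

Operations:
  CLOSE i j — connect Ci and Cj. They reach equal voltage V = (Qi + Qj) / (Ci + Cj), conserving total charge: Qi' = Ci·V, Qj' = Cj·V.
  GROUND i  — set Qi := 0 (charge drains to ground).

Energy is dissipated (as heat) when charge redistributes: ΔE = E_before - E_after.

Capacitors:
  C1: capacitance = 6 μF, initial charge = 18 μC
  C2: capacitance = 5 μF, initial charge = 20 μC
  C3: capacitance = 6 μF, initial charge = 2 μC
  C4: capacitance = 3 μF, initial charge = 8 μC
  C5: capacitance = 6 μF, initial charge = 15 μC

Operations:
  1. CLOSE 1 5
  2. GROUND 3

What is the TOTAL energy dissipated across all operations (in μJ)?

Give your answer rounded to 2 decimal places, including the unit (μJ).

Initial: C1(6μF, Q=18μC, V=3.00V), C2(5μF, Q=20μC, V=4.00V), C3(6μF, Q=2μC, V=0.33V), C4(3μF, Q=8μC, V=2.67V), C5(6μF, Q=15μC, V=2.50V)
Op 1: CLOSE 1-5: Q_total=33.00, C_total=12.00, V=2.75; Q1=16.50, Q5=16.50; dissipated=0.375
Op 2: GROUND 3: Q3=0; energy lost=0.333
Total dissipated: 0.708 μJ

Answer: 0.71 μJ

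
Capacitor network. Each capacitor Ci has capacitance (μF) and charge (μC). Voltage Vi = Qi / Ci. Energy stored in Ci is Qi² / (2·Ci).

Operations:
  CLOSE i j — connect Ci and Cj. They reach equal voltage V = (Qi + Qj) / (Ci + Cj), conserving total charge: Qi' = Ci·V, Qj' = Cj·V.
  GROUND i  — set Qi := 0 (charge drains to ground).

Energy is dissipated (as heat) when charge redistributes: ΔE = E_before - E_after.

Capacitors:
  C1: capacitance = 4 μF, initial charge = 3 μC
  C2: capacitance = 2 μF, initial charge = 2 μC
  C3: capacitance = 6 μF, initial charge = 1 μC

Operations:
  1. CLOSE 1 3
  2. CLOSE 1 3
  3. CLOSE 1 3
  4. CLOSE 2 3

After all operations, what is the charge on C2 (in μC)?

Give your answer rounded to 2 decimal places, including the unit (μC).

Answer: 1.10 μC

Derivation:
Initial: C1(4μF, Q=3μC, V=0.75V), C2(2μF, Q=2μC, V=1.00V), C3(6μF, Q=1μC, V=0.17V)
Op 1: CLOSE 1-3: Q_total=4.00, C_total=10.00, V=0.40; Q1=1.60, Q3=2.40; dissipated=0.408
Op 2: CLOSE 1-3: Q_total=4.00, C_total=10.00, V=0.40; Q1=1.60, Q3=2.40; dissipated=0.000
Op 3: CLOSE 1-3: Q_total=4.00, C_total=10.00, V=0.40; Q1=1.60, Q3=2.40; dissipated=0.000
Op 4: CLOSE 2-3: Q_total=4.40, C_total=8.00, V=0.55; Q2=1.10, Q3=3.30; dissipated=0.270
Final charges: Q1=1.60, Q2=1.10, Q3=3.30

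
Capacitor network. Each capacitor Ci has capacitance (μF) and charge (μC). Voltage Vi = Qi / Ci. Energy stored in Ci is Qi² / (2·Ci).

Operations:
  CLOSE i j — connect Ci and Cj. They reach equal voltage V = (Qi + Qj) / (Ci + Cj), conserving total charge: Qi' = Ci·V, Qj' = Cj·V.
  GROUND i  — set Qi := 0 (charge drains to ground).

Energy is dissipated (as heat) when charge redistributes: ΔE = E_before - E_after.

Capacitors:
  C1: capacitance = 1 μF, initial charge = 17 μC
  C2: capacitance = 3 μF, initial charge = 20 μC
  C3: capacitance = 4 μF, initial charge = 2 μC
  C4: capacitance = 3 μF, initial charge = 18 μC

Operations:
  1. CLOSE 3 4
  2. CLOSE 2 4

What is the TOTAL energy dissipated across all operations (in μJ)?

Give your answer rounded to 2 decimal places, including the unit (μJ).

Initial: C1(1μF, Q=17μC, V=17.00V), C2(3μF, Q=20μC, V=6.67V), C3(4μF, Q=2μC, V=0.50V), C4(3μF, Q=18μC, V=6.00V)
Op 1: CLOSE 3-4: Q_total=20.00, C_total=7.00, V=2.86; Q3=11.43, Q4=8.57; dissipated=25.929
Op 2: CLOSE 2-4: Q_total=28.57, C_total=6.00, V=4.76; Q2=14.29, Q4=14.29; dissipated=10.884
Total dissipated: 36.813 μJ

Answer: 36.81 μJ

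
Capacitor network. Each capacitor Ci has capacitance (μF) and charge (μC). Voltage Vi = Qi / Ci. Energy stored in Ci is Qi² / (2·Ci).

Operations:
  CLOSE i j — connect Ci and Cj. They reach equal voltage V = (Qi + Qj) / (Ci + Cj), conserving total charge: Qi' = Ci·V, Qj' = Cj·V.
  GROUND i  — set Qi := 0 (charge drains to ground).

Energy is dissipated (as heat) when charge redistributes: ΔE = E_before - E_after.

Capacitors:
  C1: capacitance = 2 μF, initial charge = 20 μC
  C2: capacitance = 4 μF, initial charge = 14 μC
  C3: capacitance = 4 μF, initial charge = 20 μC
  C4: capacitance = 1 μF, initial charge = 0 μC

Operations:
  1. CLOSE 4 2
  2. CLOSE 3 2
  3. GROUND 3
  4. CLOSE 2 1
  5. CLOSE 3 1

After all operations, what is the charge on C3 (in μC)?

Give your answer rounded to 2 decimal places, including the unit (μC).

Answer: 7.91 μC

Derivation:
Initial: C1(2μF, Q=20μC, V=10.00V), C2(4μF, Q=14μC, V=3.50V), C3(4μF, Q=20μC, V=5.00V), C4(1μF, Q=0μC, V=0.00V)
Op 1: CLOSE 4-2: Q_total=14.00, C_total=5.00, V=2.80; Q4=2.80, Q2=11.20; dissipated=4.900
Op 2: CLOSE 3-2: Q_total=31.20, C_total=8.00, V=3.90; Q3=15.60, Q2=15.60; dissipated=4.840
Op 3: GROUND 3: Q3=0; energy lost=30.420
Op 4: CLOSE 2-1: Q_total=35.60, C_total=6.00, V=5.93; Q2=23.73, Q1=11.87; dissipated=24.807
Op 5: CLOSE 3-1: Q_total=11.87, C_total=6.00, V=1.98; Q3=7.91, Q1=3.96; dissipated=23.470
Final charges: Q1=3.96, Q2=23.73, Q3=7.91, Q4=2.80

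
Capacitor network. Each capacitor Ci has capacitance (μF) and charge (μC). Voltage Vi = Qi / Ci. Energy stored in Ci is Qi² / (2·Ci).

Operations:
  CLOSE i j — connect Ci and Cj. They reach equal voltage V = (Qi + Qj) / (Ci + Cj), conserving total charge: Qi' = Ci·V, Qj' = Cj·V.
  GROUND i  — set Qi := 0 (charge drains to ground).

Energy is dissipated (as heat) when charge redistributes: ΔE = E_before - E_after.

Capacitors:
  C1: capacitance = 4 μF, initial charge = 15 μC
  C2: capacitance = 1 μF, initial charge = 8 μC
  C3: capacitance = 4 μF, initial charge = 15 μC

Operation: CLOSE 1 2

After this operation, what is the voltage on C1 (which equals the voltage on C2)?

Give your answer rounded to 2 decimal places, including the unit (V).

Initial: C1(4μF, Q=15μC, V=3.75V), C2(1μF, Q=8μC, V=8.00V), C3(4μF, Q=15μC, V=3.75V)
Op 1: CLOSE 1-2: Q_total=23.00, C_total=5.00, V=4.60; Q1=18.40, Q2=4.60; dissipated=7.225

Answer: 4.60 V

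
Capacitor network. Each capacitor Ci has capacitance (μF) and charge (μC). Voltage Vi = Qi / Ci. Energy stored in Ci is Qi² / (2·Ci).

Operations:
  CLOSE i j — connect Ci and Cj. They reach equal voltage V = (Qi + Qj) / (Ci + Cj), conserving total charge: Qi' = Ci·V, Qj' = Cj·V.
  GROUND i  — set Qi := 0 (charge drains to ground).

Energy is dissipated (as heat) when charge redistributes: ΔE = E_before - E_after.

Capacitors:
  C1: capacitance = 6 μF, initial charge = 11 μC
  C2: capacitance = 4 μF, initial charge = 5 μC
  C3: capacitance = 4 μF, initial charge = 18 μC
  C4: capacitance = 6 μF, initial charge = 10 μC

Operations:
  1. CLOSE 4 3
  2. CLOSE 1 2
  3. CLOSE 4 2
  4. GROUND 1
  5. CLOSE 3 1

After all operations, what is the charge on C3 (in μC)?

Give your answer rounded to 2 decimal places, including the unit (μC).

Answer: 4.48 μC

Derivation:
Initial: C1(6μF, Q=11μC, V=1.83V), C2(4μF, Q=5μC, V=1.25V), C3(4μF, Q=18μC, V=4.50V), C4(6μF, Q=10μC, V=1.67V)
Op 1: CLOSE 4-3: Q_total=28.00, C_total=10.00, V=2.80; Q4=16.80, Q3=11.20; dissipated=9.633
Op 2: CLOSE 1-2: Q_total=16.00, C_total=10.00, V=1.60; Q1=9.60, Q2=6.40; dissipated=0.408
Op 3: CLOSE 4-2: Q_total=23.20, C_total=10.00, V=2.32; Q4=13.92, Q2=9.28; dissipated=1.728
Op 4: GROUND 1: Q1=0; energy lost=7.680
Op 5: CLOSE 3-1: Q_total=11.20, C_total=10.00, V=1.12; Q3=4.48, Q1=6.72; dissipated=9.408
Final charges: Q1=6.72, Q2=9.28, Q3=4.48, Q4=13.92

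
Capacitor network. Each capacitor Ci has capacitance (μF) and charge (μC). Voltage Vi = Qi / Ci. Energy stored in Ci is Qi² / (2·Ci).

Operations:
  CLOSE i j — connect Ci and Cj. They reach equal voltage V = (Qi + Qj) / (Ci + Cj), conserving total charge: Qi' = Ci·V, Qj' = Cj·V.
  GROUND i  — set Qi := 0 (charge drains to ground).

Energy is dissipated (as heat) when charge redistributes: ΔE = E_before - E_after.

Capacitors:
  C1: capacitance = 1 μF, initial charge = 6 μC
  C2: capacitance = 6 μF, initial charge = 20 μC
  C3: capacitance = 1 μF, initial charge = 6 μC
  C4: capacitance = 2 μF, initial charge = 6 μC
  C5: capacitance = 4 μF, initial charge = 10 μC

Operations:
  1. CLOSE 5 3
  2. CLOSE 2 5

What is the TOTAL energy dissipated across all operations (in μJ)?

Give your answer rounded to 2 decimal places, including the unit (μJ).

Initial: C1(1μF, Q=6μC, V=6.00V), C2(6μF, Q=20μC, V=3.33V), C3(1μF, Q=6μC, V=6.00V), C4(2μF, Q=6μC, V=3.00V), C5(4μF, Q=10μC, V=2.50V)
Op 1: CLOSE 5-3: Q_total=16.00, C_total=5.00, V=3.20; Q5=12.80, Q3=3.20; dissipated=4.900
Op 2: CLOSE 2-5: Q_total=32.80, C_total=10.00, V=3.28; Q2=19.68, Q5=13.12; dissipated=0.021
Total dissipated: 4.921 μJ

Answer: 4.92 μJ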